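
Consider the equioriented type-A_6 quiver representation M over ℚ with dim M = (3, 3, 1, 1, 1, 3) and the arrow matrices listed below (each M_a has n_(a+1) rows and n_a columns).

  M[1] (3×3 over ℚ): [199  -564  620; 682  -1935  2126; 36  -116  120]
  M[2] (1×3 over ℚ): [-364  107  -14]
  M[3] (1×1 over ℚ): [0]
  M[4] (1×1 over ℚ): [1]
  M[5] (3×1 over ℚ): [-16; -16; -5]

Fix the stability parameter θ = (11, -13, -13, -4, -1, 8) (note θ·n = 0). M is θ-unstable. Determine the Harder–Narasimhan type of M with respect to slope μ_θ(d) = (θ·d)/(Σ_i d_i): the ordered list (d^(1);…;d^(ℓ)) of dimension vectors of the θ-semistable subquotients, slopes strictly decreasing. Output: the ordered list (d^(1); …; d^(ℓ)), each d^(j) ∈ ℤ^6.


Via rank(M_{q-1}∘⋯∘M_p): M ≅ I[1,1], I[1,2], I[1,3], I[2,2], I[4,6], I[6,6]^2.
μ_θ-semistable layers: μ^(1)=11; μ^(2)=8; μ^(3)=-1; μ^(4)=-4; μ^(5)=-5; μ^(6)=-13

((1, 0, 0, 0, 0, 0); (0, 0, 0, 0, 0, 3); (1, 1, 0, 0, 1, 0); (0, 0, 0, 1, 0, 0); (1, 1, 1, 0, 0, 0); (0, 1, 0, 0, 0, 0))


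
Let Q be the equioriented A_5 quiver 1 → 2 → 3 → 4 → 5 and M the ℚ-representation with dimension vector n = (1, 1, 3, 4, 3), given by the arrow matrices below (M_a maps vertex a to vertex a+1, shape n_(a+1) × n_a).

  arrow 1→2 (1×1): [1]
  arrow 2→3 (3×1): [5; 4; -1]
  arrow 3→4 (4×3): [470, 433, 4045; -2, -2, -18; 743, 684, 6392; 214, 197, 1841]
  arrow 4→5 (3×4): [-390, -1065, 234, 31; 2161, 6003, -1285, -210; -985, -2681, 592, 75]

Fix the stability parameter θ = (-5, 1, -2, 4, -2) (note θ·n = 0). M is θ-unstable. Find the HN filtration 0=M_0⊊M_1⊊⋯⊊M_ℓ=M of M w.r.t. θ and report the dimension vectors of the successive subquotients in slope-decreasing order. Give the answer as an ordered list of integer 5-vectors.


Interval decomposition of M: I[1,5], I[3,3], I[3,5], I[4,4], I[4,5].
HN type (ℓ=5): μ^(1)=4; μ^(2)=1; μ^(3)=-1/2; μ^(4)=-2; μ^(5)=-5

((0, 0, 0, 1, 0); (0, 0, 0, 3, 3); (0, 1, 1, 0, 0); (0, 0, 2, 0, 0); (1, 0, 0, 0, 0))


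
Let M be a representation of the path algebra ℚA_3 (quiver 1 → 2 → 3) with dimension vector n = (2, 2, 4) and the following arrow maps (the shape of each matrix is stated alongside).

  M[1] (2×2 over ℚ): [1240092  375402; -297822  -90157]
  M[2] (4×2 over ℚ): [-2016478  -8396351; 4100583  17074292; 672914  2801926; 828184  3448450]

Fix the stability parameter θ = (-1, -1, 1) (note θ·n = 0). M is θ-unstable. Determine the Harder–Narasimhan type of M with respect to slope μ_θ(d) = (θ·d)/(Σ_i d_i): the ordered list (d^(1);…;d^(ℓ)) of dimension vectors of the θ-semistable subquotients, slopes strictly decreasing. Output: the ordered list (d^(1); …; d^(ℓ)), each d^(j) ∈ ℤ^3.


Via rank(M_{q-1}∘⋯∘M_p): M ≅ I[1,1], I[1,3], I[2,3], I[3,3]^2.
μ_θ-semistable layers: μ^(1)=1; μ^(2)=-1

((0, 0, 4); (2, 2, 0))


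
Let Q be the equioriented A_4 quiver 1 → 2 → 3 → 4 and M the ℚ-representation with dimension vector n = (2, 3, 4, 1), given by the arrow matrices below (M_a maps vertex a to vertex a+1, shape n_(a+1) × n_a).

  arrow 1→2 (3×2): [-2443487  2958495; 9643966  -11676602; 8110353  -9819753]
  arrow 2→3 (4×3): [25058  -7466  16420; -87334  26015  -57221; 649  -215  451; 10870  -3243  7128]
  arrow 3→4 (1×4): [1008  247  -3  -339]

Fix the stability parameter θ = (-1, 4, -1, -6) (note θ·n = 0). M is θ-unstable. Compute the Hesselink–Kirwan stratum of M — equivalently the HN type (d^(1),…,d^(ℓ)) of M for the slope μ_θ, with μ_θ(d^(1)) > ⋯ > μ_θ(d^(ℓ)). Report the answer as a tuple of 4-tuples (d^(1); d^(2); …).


Via rank(M_{q-1}∘⋯∘M_p): M ≅ I[1,3], I[1,4], I[2,3], I[3,3].
μ_θ-semistable layers: μ^(1)=3/2; μ^(2)=-1

((0, 2, 2, 0); (2, 1, 2, 1))


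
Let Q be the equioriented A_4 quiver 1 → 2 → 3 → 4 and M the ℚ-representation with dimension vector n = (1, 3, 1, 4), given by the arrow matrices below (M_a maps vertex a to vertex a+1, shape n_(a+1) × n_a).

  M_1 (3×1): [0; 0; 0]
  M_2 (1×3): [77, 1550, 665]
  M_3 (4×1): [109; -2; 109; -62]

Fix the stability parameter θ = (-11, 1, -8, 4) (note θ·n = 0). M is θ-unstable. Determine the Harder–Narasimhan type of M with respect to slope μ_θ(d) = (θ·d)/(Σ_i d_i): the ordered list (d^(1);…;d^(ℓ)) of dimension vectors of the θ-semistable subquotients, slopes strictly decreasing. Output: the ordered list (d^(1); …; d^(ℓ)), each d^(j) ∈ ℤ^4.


Interval decomposition of M: I[1,1], I[2,2]^2, I[2,4], I[4,4]^3.
HN type (ℓ=4): μ^(1)=4; μ^(2)=1; μ^(3)=-7/2; μ^(4)=-11

((0, 0, 0, 4); (0, 2, 0, 0); (0, 1, 1, 0); (1, 0, 0, 0))


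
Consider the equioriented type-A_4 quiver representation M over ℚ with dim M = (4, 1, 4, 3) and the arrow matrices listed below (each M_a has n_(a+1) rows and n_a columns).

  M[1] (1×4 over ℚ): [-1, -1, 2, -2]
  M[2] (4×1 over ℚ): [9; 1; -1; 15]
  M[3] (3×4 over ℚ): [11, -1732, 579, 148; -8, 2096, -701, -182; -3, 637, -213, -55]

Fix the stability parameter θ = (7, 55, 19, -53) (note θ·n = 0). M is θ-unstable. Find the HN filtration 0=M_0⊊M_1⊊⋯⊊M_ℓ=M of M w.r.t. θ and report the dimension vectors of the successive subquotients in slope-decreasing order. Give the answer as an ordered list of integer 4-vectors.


Barcode: M ≅ I[1,1]^3, I[1,4], I[3,3], I[3,4]^2. HN layers by μ_θ (3 steps, strictly decreasing):
  μ^(1)=19; μ^(2)=7; μ^(3)=-17

((0, 0, 1, 0); (4, 1, 1, 1); (0, 0, 2, 2))


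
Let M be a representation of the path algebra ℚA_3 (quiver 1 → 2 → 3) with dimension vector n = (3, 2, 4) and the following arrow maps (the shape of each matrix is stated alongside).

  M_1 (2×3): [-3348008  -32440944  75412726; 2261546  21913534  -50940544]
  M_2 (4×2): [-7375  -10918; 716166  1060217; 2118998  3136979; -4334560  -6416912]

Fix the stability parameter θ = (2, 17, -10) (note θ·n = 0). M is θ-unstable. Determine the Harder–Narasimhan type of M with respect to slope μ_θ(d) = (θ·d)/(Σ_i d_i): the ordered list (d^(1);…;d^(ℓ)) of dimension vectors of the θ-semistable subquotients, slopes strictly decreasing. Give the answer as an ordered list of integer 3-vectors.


Barcode: M ≅ I[1,1], I[1,3]^2, I[3,3]^2. HN layers by μ_θ (3 steps, strictly decreasing):
  μ^(1)=7/2; μ^(2)=2; μ^(3)=-10

((0, 2, 2); (3, 0, 0); (0, 0, 2))


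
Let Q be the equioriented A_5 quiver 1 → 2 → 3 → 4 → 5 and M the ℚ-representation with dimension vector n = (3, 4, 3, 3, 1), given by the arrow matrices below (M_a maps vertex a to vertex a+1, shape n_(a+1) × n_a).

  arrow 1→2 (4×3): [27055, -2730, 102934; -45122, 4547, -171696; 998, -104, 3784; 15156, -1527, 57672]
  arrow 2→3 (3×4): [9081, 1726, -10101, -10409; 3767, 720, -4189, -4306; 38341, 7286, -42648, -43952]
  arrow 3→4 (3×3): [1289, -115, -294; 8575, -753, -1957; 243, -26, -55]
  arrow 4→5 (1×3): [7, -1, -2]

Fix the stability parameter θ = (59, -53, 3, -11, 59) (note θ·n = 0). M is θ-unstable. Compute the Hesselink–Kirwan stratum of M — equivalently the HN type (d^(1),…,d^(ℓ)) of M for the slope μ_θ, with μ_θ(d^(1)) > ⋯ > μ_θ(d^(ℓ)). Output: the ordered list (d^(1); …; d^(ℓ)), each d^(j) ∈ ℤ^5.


Via rank(M_{q-1}∘⋯∘M_p): M ≅ I[1,4]^2, I[1,5], I[2,2].
μ_θ-semistable layers: μ^(1)=59; μ^(2)=-1/2; μ^(3)=-53

((0, 0, 0, 0, 1); (3, 3, 3, 3, 0); (0, 1, 0, 0, 0))


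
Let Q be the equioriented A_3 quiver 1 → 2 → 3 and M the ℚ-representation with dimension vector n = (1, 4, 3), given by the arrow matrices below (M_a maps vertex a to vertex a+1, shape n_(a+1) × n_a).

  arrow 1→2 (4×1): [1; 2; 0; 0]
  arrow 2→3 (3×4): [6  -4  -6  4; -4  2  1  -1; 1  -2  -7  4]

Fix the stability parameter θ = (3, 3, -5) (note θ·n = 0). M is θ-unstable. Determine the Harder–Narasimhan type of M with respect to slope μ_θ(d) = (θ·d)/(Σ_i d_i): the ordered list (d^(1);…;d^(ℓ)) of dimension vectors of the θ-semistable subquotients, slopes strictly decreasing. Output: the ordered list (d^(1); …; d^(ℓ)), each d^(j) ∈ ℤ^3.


Via rank(M_{q-1}∘⋯∘M_p): M ≅ I[1,3], I[2,2]^2, I[2,3], I[3,3].
μ_θ-semistable layers: μ^(1)=3; μ^(2)=1/3; μ^(3)=-1; μ^(4)=-5

((0, 2, 0); (1, 1, 1); (0, 1, 1); (0, 0, 1))


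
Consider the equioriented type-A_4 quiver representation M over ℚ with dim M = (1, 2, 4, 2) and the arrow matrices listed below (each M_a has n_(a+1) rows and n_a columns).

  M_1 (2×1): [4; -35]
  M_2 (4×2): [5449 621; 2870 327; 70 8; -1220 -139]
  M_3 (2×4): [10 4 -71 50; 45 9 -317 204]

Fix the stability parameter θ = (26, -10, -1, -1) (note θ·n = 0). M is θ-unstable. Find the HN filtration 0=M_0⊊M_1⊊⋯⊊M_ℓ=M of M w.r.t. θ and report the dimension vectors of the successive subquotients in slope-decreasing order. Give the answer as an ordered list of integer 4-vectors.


Via rank(M_{q-1}∘⋯∘M_p): M ≅ I[1,3], I[2,4], I[3,3], I[3,4].
μ_θ-semistable layers: μ^(1)=5; μ^(2)=-1; μ^(3)=-10

((1, 1, 1, 0); (0, 0, 3, 2); (0, 1, 0, 0))


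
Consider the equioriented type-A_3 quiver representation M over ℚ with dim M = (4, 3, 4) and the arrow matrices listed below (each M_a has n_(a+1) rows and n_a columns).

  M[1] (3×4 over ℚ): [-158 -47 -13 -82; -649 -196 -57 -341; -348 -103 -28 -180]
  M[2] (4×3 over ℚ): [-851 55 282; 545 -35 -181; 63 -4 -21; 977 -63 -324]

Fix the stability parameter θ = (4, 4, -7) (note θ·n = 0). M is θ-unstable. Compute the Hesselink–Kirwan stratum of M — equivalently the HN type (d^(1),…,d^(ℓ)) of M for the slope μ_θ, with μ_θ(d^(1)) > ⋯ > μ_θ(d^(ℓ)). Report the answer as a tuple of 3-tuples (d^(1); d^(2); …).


Barcode: M ≅ I[1,1], I[1,3]^3, I[3,3]. HN layers by μ_θ (3 steps, strictly decreasing):
  μ^(1)=4; μ^(2)=1/3; μ^(3)=-7

((1, 0, 0); (3, 3, 3); (0, 0, 1))


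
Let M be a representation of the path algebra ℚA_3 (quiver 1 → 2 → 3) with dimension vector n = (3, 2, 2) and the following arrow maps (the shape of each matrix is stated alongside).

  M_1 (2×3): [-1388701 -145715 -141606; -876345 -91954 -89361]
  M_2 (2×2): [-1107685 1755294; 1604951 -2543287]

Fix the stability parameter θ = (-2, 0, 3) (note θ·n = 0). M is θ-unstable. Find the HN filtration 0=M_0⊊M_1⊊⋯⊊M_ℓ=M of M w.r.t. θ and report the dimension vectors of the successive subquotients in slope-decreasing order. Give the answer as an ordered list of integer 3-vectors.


Via rank(M_{q-1}∘⋯∘M_p): M ≅ I[1,1], I[1,3]^2.
μ_θ-semistable layers: μ^(1)=3; μ^(2)=0; μ^(3)=-2

((0, 0, 2); (0, 2, 0); (3, 0, 0))


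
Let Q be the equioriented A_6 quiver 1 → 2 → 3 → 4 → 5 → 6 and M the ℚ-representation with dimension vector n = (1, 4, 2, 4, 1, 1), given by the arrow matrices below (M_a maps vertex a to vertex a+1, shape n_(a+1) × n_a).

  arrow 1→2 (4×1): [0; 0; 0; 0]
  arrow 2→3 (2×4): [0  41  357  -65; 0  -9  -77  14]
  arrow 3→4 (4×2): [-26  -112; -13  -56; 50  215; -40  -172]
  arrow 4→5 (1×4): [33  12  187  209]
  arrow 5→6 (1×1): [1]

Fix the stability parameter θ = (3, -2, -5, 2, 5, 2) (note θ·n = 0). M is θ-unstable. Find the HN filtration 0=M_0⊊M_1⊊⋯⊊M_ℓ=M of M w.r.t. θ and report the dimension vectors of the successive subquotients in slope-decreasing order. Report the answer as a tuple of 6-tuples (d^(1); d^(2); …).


Barcode: M ≅ I[1,1], I[2,2]^2, I[2,4], I[2,6], I[4,4]^2. HN layers by μ_θ (5 steps, strictly decreasing):
  μ^(1)=7/2; μ^(2)=3; μ^(3)=2; μ^(4)=-2; μ^(5)=-7/2

((0, 0, 0, 0, 1, 1); (1, 0, 0, 0, 0, 0); (0, 0, 0, 4, 0, 0); (0, 2, 0, 0, 0, 0); (0, 2, 2, 0, 0, 0))


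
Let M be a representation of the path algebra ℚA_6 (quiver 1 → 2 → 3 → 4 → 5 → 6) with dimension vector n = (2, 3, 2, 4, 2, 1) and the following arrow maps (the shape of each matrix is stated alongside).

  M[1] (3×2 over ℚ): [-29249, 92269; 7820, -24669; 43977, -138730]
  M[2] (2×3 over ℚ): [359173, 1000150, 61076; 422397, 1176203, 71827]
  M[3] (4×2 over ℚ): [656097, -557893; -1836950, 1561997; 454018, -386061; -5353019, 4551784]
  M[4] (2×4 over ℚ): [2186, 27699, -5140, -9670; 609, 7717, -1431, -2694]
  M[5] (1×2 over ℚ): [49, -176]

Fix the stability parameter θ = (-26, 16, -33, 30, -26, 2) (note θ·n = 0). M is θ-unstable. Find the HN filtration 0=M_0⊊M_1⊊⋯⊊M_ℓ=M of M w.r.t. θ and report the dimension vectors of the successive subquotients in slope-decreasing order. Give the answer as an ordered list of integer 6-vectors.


Via rank(M_{q-1}∘⋯∘M_p): M ≅ I[1,5], I[1,6], I[2,2], I[4,4]^2.
μ_θ-semistable layers: μ^(1)=30; μ^(2)=16; μ^(3)=2; μ^(4)=-17/2; μ^(5)=-26

((0, 0, 0, 2, 0, 0); (0, 1, 0, 0, 0, 0); (0, 0, 0, 2, 2, 1); (0, 2, 2, 0, 0, 0); (2, 0, 0, 0, 0, 0))


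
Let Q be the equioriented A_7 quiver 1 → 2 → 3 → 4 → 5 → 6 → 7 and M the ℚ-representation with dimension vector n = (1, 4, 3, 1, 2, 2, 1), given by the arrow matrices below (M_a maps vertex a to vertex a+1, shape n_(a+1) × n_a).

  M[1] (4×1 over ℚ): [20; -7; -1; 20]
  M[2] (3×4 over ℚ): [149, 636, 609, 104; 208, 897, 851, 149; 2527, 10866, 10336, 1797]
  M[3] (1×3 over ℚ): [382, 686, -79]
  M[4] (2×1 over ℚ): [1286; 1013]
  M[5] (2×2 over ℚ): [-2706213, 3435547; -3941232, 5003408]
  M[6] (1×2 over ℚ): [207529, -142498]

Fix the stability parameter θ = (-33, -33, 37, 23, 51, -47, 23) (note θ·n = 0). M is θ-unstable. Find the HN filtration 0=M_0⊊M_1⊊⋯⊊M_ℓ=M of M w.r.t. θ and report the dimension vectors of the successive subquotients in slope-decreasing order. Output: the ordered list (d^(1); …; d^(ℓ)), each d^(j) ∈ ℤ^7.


Interval decomposition of M: I[1,3], I[2,2], I[2,3], I[2,7], I[5,5], I[6,6].
HN type (ℓ=6): μ^(1)=51; μ^(2)=37; μ^(3)=23; μ^(4)=16; μ^(5)=-33; μ^(6)=-47

((0, 0, 0, 0, 1, 0, 0); (0, 0, 2, 0, 0, 0, 0); (0, 0, 0, 0, 0, 0, 1); (0, 0, 1, 1, 1, 1, 0); (1, 4, 0, 0, 0, 0, 0); (0, 0, 0, 0, 0, 1, 0))


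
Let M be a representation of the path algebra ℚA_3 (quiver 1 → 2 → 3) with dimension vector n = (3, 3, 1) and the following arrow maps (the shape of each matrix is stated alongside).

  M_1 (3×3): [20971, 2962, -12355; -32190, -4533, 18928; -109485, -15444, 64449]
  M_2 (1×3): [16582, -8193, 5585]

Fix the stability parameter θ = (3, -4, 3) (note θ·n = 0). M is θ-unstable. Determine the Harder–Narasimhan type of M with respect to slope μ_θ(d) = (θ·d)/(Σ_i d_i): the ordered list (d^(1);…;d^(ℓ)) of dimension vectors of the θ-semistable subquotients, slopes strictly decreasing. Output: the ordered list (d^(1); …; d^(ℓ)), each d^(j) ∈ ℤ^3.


Barcode: M ≅ I[1,1], I[1,2], I[1,3], I[2,2]. HN layers by μ_θ (3 steps, strictly decreasing):
  μ^(1)=3; μ^(2)=-1/2; μ^(3)=-4

((1, 0, 1); (2, 2, 0); (0, 1, 0))


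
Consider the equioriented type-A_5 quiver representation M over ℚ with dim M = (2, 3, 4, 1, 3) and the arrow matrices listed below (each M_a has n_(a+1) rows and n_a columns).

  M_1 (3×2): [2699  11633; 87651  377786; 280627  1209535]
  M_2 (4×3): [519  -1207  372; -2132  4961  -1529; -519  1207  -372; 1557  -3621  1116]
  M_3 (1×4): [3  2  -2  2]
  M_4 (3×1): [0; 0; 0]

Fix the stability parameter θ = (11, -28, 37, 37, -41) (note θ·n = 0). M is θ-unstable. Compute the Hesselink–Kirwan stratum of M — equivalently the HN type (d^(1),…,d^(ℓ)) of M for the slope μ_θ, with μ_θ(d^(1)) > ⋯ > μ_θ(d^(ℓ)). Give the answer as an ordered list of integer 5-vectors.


Via rank(M_{q-1}∘⋯∘M_p): M ≅ I[1,2], I[1,4], I[2,3], I[3,3]^2, I[5,5]^3.
μ_θ-semistable layers: μ^(1)=37; μ^(2)=-17/2; μ^(3)=-28; μ^(4)=-41

((0, 0, 4, 1, 0); (2, 2, 0, 0, 0); (0, 1, 0, 0, 0); (0, 0, 0, 0, 3))


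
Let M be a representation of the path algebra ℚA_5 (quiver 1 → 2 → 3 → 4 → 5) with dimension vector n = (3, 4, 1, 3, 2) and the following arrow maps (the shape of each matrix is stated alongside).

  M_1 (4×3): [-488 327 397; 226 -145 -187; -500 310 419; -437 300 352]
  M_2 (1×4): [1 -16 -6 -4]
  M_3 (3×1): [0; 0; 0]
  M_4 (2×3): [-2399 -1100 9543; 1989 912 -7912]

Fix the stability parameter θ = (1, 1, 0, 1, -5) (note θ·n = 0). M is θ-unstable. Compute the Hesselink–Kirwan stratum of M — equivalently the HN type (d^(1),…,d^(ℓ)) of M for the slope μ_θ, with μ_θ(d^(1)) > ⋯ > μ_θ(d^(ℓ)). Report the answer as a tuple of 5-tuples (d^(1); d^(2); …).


Barcode: M ≅ I[1,2]^2, I[1,3], I[2,2], I[4,4], I[4,5]^2. HN layers by μ_θ (3 steps, strictly decreasing):
  μ^(1)=1; μ^(2)=2/3; μ^(3)=-2

((2, 3, 0, 1, 0); (1, 1, 1, 0, 0); (0, 0, 0, 2, 2))


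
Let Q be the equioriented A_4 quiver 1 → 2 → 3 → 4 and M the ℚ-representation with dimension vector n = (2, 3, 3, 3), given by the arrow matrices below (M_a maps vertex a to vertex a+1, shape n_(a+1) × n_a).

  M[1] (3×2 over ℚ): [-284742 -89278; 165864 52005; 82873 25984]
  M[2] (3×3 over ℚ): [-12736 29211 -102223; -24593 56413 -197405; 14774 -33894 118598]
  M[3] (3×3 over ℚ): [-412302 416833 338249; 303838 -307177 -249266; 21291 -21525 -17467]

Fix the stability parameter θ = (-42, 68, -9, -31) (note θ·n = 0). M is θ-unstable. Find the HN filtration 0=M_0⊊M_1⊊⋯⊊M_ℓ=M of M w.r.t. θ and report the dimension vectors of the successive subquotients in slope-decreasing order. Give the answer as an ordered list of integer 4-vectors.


Via rank(M_{q-1}∘⋯∘M_p): M ≅ I[1,2], I[1,4], I[2,4], I[3,4].
μ_θ-semistable layers: μ^(1)=68; μ^(2)=28/3; μ^(3)=-20; μ^(4)=-42

((0, 1, 0, 0); (0, 2, 2, 2); (0, 0, 1, 1); (2, 0, 0, 0))


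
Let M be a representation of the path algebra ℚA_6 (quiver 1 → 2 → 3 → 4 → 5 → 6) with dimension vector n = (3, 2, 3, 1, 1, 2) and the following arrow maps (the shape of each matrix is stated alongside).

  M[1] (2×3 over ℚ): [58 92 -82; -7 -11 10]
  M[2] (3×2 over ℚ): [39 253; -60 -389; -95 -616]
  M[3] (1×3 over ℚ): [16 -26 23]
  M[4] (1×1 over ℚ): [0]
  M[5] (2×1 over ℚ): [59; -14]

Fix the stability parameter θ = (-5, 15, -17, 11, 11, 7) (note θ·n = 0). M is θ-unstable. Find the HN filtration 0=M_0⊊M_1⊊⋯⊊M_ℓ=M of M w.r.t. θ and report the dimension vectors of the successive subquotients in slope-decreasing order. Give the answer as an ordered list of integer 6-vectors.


Barcode: M ≅ I[1,1], I[1,3], I[1,4], I[3,3], I[5,6], I[6,6]. HN layers by μ_θ (6 steps, strictly decreasing):
  μ^(1)=11; μ^(2)=9; μ^(3)=7; μ^(4)=-1; μ^(5)=-5; μ^(6)=-17

((0, 0, 0, 1, 0, 0); (0, 0, 0, 0, 1, 1); (0, 0, 0, 0, 0, 1); (0, 2, 2, 0, 0, 0); (3, 0, 0, 0, 0, 0); (0, 0, 1, 0, 0, 0))


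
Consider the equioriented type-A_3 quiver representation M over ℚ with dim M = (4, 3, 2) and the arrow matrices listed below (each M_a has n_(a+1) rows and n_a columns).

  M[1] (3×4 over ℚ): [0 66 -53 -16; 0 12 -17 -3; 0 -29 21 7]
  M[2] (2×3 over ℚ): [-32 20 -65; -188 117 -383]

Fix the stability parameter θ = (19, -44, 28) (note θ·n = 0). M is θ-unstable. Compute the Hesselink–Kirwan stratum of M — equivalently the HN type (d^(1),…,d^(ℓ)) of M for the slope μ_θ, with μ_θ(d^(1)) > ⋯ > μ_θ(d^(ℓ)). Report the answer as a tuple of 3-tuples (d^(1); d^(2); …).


Barcode: M ≅ I[1,1], I[1,2], I[1,3]^2. HN layers by μ_θ (3 steps, strictly decreasing):
  μ^(1)=28; μ^(2)=19; μ^(3)=-25/2

((0, 0, 2); (1, 0, 0); (3, 3, 0))


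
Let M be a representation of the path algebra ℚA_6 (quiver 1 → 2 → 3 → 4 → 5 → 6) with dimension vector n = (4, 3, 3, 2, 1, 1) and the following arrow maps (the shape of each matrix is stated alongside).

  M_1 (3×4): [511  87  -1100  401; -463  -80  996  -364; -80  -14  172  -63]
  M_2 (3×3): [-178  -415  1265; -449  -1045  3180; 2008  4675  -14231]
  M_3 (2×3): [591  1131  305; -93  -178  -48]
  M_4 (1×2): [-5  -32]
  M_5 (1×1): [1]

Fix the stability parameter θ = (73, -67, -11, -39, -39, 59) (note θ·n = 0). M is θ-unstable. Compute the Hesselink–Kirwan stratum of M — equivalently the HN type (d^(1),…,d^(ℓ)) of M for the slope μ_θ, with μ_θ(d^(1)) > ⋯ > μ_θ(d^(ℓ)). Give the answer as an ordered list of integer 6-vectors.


Via rank(M_{q-1}∘⋯∘M_p): M ≅ I[1,1], I[1,2], I[1,4], I[1,6], I[3,3].
μ_θ-semistable layers: μ^(1)=73; μ^(2)=59; μ^(3)=3; μ^(4)=-11; μ^(5)=-83/5

((1, 0, 0, 0, 0, 0); (0, 0, 0, 0, 0, 1); (1, 1, 0, 0, 0, 0); (1, 1, 2, 1, 0, 0); (1, 1, 1, 1, 1, 0))


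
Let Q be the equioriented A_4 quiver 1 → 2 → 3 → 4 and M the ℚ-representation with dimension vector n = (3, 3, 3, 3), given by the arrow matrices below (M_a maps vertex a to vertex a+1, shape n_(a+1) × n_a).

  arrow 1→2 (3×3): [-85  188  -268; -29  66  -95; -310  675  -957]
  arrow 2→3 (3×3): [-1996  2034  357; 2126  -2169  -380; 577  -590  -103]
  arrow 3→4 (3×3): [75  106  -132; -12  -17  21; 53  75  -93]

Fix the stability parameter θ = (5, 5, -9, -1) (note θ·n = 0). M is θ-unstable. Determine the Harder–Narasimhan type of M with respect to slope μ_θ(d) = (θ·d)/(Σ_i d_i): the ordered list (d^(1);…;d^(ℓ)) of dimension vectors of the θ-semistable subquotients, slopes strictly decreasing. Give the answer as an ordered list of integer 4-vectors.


Barcode: M ≅ I[1,3], I[1,4]^2, I[4,4]. HN layers by μ_θ (3 steps, strictly decreasing):
  μ^(1)=1/3; μ^(2)=0; μ^(3)=-1

((1, 1, 1, 0); (2, 2, 2, 2); (0, 0, 0, 1))


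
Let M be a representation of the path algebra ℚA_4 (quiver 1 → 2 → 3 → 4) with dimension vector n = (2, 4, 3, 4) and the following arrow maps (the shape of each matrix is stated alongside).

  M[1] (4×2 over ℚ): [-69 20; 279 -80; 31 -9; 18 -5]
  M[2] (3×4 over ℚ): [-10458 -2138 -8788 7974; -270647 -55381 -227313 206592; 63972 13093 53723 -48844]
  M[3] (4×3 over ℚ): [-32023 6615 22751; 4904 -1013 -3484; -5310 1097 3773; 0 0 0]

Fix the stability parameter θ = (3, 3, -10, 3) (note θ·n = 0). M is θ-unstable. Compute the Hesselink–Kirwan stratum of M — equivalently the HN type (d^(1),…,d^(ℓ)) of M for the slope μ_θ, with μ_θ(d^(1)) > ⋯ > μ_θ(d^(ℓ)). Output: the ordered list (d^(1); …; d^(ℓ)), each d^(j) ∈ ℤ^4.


Via rank(M_{q-1}∘⋯∘M_p): M ≅ I[1,4]^2, I[2,2], I[2,4], I[4,4].
μ_θ-semistable layers: μ^(1)=3; μ^(2)=-4/3; μ^(3)=-7/2

((0, 1, 0, 4); (2, 2, 2, 0); (0, 1, 1, 0))


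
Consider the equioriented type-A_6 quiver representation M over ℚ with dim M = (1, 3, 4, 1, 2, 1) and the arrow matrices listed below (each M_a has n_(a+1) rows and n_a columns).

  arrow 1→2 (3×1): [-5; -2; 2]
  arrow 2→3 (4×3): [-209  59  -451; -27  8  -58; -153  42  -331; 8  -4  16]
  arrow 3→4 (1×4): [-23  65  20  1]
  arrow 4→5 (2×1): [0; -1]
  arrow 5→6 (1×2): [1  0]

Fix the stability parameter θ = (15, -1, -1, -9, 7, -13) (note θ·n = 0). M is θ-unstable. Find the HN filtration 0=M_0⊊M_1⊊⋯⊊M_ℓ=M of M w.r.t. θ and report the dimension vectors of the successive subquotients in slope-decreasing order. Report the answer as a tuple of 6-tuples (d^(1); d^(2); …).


Via rank(M_{q-1}∘⋯∘M_p): M ≅ I[1,3], I[2,3], I[2,5], I[3,3], I[5,6].
μ_θ-semistable layers: μ^(1)=7; μ^(2)=13/3; μ^(3)=-1; μ^(4)=-3; μ^(5)=-11/3

((0, 0, 0, 0, 1, 0); (1, 1, 1, 0, 0, 0); (0, 1, 2, 0, 0, 0); (0, 0, 0, 0, 1, 1); (0, 1, 1, 1, 0, 0))


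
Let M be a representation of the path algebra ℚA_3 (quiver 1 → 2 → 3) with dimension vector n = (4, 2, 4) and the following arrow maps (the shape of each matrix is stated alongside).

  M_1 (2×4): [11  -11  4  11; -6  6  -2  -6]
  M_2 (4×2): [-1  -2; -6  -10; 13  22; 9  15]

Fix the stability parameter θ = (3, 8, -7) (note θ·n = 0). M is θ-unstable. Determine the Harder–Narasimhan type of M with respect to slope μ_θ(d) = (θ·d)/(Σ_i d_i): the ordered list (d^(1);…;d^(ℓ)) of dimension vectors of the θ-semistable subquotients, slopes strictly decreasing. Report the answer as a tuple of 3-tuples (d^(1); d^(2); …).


Via rank(M_{q-1}∘⋯∘M_p): M ≅ I[1,1]^2, I[1,3]^2, I[3,3]^2.
μ_θ-semistable layers: μ^(1)=3; μ^(2)=4/3; μ^(3)=-7

((2, 0, 0); (2, 2, 2); (0, 0, 2))


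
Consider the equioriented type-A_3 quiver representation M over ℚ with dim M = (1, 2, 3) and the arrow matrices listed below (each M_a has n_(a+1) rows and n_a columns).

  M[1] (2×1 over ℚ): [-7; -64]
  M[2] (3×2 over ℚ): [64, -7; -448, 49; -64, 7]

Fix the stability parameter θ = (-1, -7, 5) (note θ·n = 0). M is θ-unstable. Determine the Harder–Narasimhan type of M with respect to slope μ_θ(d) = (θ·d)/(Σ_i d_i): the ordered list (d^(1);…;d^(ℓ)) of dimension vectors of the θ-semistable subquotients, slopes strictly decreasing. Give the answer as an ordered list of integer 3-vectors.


Barcode: M ≅ I[1,2], I[2,3], I[3,3]^2. HN layers by μ_θ (3 steps, strictly decreasing):
  μ^(1)=5; μ^(2)=-4; μ^(3)=-7

((0, 0, 3); (1, 1, 0); (0, 1, 0))


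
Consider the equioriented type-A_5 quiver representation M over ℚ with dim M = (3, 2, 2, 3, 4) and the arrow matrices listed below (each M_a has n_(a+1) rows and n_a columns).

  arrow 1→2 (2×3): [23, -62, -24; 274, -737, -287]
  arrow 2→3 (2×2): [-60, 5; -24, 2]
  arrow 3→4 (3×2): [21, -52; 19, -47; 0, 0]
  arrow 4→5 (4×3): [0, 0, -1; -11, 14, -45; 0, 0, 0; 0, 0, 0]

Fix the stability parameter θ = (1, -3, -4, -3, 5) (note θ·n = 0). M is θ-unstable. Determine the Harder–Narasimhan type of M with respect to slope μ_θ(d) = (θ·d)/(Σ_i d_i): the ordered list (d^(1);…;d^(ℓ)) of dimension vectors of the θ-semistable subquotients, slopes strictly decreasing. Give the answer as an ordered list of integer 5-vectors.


Via rank(M_{q-1}∘⋯∘M_p): M ≅ I[1,1], I[1,2], I[1,5], I[3,4], I[4,5], I[5,5]^2.
μ_θ-semistable layers: μ^(1)=5; μ^(2)=1; μ^(3)=-1; μ^(4)=-9/4; μ^(5)=-3; μ^(6)=-4

((0, 0, 0, 0, 4); (1, 0, 0, 0, 0); (1, 1, 0, 0, 0); (1, 1, 1, 1, 0); (0, 0, 0, 2, 0); (0, 0, 1, 0, 0))


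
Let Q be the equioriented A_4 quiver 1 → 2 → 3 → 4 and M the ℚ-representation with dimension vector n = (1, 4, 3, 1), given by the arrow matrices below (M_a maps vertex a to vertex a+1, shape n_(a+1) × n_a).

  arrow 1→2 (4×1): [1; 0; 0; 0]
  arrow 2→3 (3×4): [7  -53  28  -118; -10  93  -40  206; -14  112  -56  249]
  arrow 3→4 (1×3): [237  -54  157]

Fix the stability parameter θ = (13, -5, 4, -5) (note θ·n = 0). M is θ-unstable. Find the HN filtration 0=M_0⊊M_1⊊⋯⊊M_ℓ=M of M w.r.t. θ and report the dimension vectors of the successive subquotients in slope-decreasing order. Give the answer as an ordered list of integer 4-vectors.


Barcode: M ≅ I[1,4], I[2,2], I[2,3]^2. HN layers by μ_θ (3 steps, strictly decreasing):
  μ^(1)=4; μ^(2)=7/4; μ^(3)=-5

((0, 0, 2, 0); (1, 1, 1, 1); (0, 3, 0, 0))


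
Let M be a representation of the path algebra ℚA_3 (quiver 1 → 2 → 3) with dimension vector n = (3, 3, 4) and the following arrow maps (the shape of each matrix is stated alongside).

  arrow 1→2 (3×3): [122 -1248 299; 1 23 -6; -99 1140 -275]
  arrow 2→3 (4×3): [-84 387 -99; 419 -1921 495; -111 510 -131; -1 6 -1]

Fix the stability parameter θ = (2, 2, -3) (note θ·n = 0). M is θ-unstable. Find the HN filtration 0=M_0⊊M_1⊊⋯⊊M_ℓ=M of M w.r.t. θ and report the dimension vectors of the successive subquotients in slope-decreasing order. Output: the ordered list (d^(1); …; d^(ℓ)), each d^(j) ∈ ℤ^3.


Interval decomposition of M: I[1,3]^3, I[3,3].
HN type (ℓ=2): μ^(1)=1/3; μ^(2)=-3

((3, 3, 3); (0, 0, 1))


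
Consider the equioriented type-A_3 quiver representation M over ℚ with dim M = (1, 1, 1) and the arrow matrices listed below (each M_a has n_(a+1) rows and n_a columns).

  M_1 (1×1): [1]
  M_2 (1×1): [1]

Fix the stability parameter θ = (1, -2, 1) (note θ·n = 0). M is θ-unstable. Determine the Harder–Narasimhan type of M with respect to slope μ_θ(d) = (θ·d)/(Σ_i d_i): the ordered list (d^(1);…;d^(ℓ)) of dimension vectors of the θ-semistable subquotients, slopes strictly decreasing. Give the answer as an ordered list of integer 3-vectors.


Interval decomposition of M: I[1,3].
HN type (ℓ=2): μ^(1)=1; μ^(2)=-1/2

((0, 0, 1); (1, 1, 0))


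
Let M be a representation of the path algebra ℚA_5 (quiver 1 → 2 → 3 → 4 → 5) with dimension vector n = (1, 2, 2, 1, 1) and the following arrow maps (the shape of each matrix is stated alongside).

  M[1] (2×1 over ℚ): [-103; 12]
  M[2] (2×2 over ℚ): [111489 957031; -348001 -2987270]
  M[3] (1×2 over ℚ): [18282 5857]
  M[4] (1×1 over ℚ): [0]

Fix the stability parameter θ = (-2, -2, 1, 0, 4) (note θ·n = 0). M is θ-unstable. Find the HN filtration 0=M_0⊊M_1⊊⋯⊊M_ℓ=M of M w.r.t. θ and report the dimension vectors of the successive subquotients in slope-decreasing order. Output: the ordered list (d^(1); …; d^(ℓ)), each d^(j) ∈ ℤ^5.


Interval decomposition of M: I[1,4], I[2,3], I[5,5].
HN type (ℓ=4): μ^(1)=4; μ^(2)=1; μ^(3)=1/2; μ^(4)=-2

((0, 0, 0, 0, 1); (0, 0, 1, 0, 0); (0, 0, 1, 1, 0); (1, 2, 0, 0, 0))


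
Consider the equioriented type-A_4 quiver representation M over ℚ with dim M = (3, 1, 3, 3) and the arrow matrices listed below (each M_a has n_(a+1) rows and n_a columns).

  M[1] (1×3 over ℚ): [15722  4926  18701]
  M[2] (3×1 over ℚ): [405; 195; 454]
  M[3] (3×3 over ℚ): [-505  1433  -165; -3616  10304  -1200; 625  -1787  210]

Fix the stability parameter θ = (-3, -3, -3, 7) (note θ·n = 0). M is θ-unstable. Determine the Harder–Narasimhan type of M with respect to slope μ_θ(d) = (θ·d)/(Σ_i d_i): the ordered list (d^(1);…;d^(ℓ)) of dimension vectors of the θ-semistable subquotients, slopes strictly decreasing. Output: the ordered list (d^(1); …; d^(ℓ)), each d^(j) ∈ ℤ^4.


Barcode: M ≅ I[1,1]^2, I[1,3], I[3,4]^2, I[4,4]. HN layers by μ_θ (2 steps, strictly decreasing):
  μ^(1)=7; μ^(2)=-3

((0, 0, 0, 3); (3, 1, 3, 0))


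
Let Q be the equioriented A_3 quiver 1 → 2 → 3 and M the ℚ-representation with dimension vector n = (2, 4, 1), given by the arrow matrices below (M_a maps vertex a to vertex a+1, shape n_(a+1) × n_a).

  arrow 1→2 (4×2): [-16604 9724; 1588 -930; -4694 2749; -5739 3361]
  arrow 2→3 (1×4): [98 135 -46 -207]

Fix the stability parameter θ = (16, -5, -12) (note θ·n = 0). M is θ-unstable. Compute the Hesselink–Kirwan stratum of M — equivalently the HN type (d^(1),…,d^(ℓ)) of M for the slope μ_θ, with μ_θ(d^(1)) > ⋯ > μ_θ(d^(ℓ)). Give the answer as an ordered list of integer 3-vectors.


Via rank(M_{q-1}∘⋯∘M_p): M ≅ I[1,2], I[1,3], I[2,2]^2.
μ_θ-semistable layers: μ^(1)=11/2; μ^(2)=-1/3; μ^(3)=-5

((1, 1, 0); (1, 1, 1); (0, 2, 0))


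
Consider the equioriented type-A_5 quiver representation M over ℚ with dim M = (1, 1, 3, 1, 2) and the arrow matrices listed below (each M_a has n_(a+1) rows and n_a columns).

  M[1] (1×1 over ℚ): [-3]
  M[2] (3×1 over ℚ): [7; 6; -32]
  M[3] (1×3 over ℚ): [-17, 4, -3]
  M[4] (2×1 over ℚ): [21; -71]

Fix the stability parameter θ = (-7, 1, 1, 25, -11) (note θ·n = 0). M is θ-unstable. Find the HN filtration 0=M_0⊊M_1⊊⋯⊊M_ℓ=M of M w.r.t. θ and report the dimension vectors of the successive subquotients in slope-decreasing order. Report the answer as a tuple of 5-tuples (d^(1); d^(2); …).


Via rank(M_{q-1}∘⋯∘M_p): M ≅ I[1,5], I[3,3]^2, I[5,5].
μ_θ-semistable layers: μ^(1)=7; μ^(2)=1; μ^(3)=-7; μ^(4)=-11

((0, 0, 0, 1, 1); (0, 1, 3, 0, 0); (1, 0, 0, 0, 0); (0, 0, 0, 0, 1))


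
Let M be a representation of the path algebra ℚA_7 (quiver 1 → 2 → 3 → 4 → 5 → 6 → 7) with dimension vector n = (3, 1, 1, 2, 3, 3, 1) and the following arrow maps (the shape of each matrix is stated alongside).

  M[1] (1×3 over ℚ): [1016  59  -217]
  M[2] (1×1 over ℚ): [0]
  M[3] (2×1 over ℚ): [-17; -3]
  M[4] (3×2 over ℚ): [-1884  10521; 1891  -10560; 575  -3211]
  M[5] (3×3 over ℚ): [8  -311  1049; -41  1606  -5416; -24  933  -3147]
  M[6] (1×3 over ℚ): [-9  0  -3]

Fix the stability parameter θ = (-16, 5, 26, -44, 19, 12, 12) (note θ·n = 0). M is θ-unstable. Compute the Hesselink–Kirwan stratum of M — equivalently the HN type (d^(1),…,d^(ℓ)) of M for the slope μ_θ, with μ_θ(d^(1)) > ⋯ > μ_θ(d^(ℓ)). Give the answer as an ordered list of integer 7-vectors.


Via rank(M_{q-1}∘⋯∘M_p): M ≅ I[1,1]^2, I[1,2], I[3,6], I[4,5], I[5,6], I[6,7].
μ_θ-semistable layers: μ^(1)=19; μ^(2)=31/2; μ^(3)=12; μ^(4)=5; μ^(5)=-9; μ^(6)=-16; μ^(7)=-44

((0, 0, 0, 0, 1, 0, 0); (0, 0, 0, 0, 2, 2, 0); (0, 0, 0, 0, 0, 1, 1); (0, 1, 0, 0, 0, 0, 0); (0, 0, 1, 1, 0, 0, 0); (3, 0, 0, 0, 0, 0, 0); (0, 0, 0, 1, 0, 0, 0))


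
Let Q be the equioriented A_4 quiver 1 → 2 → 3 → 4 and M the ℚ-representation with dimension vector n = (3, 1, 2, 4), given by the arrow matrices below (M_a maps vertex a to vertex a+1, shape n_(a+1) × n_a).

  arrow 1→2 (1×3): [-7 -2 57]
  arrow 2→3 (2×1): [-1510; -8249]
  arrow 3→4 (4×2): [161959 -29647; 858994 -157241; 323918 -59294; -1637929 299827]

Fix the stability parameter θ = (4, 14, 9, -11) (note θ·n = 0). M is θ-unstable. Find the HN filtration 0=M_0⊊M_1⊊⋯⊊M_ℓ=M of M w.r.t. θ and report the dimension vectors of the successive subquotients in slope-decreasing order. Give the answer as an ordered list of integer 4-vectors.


Barcode: M ≅ I[1,1]^2, I[1,4], I[3,4], I[4,4]^2. HN layers by μ_θ (3 steps, strictly decreasing):
  μ^(1)=4; μ^(2)=-1; μ^(3)=-11

((3, 1, 1, 1); (0, 0, 1, 1); (0, 0, 0, 2))


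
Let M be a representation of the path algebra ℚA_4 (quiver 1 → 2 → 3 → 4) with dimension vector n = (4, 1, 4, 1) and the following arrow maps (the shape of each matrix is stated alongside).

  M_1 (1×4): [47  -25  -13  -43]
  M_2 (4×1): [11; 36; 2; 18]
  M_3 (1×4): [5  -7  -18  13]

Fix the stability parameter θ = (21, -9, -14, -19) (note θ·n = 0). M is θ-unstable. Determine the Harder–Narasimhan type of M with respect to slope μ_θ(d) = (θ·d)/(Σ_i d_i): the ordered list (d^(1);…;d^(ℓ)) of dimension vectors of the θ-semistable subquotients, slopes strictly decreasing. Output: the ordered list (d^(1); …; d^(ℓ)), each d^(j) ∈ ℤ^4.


Interval decomposition of M: I[1,1]^3, I[1,4], I[3,3]^3.
HN type (ℓ=3): μ^(1)=21; μ^(2)=-21/4; μ^(3)=-14

((3, 0, 0, 0); (1, 1, 1, 1); (0, 0, 3, 0))


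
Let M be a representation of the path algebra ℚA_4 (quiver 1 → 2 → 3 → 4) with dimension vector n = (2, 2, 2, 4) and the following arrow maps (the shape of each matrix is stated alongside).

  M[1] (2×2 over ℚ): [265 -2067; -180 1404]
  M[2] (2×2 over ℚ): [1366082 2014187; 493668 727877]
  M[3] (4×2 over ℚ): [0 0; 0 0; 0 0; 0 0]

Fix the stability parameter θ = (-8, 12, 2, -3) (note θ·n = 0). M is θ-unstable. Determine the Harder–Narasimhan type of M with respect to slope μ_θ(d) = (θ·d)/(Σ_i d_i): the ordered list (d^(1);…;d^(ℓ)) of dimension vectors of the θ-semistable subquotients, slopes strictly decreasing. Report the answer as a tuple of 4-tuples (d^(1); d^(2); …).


Via rank(M_{q-1}∘⋯∘M_p): M ≅ I[1,1], I[1,3], I[2,3], I[4,4]^4.
μ_θ-semistable layers: μ^(1)=7; μ^(2)=-3; μ^(3)=-8

((0, 2, 2, 0); (0, 0, 0, 4); (2, 0, 0, 0))


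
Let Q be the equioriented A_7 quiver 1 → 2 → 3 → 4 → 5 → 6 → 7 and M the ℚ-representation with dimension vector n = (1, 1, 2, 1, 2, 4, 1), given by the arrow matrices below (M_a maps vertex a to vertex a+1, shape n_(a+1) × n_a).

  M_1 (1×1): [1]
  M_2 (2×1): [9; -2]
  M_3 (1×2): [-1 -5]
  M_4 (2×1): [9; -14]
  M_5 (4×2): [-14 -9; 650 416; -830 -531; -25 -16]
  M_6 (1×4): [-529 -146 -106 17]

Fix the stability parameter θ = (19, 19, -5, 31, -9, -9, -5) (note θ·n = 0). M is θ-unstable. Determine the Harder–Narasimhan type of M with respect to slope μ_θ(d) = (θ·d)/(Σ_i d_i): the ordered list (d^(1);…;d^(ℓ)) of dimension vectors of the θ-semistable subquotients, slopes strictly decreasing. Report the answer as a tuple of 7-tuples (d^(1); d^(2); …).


Barcode: M ≅ I[1,7], I[3,3], I[5,6], I[6,6]^2. HN layers by μ_θ (3 steps, strictly decreasing):
  μ^(1)=41/7; μ^(2)=-5; μ^(3)=-9

((1, 1, 1, 1, 1, 1, 1); (0, 0, 1, 0, 0, 0, 0); (0, 0, 0, 0, 1, 3, 0))


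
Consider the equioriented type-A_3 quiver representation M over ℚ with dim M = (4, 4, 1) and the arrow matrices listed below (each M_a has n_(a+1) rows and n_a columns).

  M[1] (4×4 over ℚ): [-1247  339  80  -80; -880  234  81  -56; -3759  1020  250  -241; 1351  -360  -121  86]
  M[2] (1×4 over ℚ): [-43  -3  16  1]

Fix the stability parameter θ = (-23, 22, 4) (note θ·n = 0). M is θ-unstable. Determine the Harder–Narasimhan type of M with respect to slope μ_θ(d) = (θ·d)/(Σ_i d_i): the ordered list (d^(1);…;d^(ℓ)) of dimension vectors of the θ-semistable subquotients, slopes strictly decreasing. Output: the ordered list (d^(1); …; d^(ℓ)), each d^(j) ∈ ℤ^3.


Barcode: M ≅ I[1,2]^3, I[1,3]. HN layers by μ_θ (3 steps, strictly decreasing):
  μ^(1)=22; μ^(2)=13; μ^(3)=-23

((0, 3, 0); (0, 1, 1); (4, 0, 0))


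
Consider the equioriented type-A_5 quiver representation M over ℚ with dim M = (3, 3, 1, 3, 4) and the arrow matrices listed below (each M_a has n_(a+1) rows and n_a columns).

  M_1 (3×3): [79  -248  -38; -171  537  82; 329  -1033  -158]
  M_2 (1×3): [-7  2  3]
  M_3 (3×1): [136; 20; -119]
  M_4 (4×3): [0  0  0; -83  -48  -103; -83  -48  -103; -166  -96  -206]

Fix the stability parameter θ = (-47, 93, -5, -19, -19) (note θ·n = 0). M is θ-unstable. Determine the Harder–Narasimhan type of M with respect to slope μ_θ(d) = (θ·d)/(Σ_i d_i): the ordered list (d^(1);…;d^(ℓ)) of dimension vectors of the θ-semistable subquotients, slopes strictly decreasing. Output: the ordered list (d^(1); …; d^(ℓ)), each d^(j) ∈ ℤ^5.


Barcode: M ≅ I[1,1], I[1,2], I[1,5], I[2,2], I[4,4]^2, I[5,5]^3. HN layers by μ_θ (4 steps, strictly decreasing):
  μ^(1)=93; μ^(2)=25/2; μ^(3)=-19; μ^(4)=-47

((0, 2, 0, 0, 0); (0, 1, 1, 1, 1); (0, 0, 0, 2, 3); (3, 0, 0, 0, 0))


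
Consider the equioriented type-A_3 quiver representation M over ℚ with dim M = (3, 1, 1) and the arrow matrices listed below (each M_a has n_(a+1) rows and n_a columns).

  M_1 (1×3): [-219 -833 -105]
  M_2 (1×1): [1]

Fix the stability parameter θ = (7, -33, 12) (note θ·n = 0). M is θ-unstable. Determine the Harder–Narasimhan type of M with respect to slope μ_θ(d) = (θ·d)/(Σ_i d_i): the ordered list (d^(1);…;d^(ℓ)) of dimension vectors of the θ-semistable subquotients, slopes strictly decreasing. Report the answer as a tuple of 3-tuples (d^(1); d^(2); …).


Barcode: M ≅ I[1,1]^2, I[1,3]. HN layers by μ_θ (3 steps, strictly decreasing):
  μ^(1)=12; μ^(2)=7; μ^(3)=-13

((0, 0, 1); (2, 0, 0); (1, 1, 0))


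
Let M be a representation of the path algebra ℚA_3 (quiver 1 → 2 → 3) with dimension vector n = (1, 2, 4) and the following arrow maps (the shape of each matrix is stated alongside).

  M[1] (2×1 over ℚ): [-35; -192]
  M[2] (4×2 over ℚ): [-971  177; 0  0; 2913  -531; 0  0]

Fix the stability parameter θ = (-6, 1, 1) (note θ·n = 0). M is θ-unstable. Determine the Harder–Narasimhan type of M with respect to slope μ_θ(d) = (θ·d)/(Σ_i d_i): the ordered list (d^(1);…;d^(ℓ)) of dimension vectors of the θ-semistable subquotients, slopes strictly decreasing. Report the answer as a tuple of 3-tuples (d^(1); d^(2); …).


Via rank(M_{q-1}∘⋯∘M_p): M ≅ I[1,3], I[2,2], I[3,3]^3.
μ_θ-semistable layers: μ^(1)=1; μ^(2)=-6

((0, 2, 4); (1, 0, 0))


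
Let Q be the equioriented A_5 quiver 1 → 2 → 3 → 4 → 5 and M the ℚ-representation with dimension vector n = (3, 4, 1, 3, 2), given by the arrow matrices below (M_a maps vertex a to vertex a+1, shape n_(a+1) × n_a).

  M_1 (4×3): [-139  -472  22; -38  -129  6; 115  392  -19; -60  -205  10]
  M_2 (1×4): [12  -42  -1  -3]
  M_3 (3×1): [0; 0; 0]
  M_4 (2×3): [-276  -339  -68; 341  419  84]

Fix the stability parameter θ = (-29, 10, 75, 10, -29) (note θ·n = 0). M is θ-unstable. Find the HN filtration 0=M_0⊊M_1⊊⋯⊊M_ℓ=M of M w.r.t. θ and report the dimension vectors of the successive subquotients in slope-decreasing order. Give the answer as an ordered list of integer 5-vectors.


Via rank(M_{q-1}∘⋯∘M_p): M ≅ I[1,2]^2, I[1,3], I[2,2], I[4,4], I[4,5]^2.
μ_θ-semistable layers: μ^(1)=75; μ^(2)=10; μ^(3)=-19/2; μ^(4)=-29

((0, 0, 1, 0, 0); (0, 4, 0, 1, 0); (0, 0, 0, 2, 2); (3, 0, 0, 0, 0))
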